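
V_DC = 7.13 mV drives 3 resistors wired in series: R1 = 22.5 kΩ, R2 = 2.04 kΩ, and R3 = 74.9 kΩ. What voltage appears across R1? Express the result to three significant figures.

Series total: ΣR = 22.5 + 2.04 + 74.9 = 99.44 kΩ.
Voltage divider: V = V_DC · (22.50 / 99.44) = 7.13 × 0.2263 = 1.613 mV.

V ≈ 1.61 mV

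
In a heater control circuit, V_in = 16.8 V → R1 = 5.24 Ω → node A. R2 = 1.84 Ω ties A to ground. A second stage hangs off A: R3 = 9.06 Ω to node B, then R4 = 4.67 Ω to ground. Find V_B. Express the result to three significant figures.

V_B ≈ 1.35 V

The second stage (R3 + R4 = 13.73 Ω) loads node A in parallel with R2.
Effective lower resistance at A: R2 ‖ 13.73 = 1.623 Ω.
So V_A = 16.8 × 0.2364 = 3.972 V.
Then the unloaded second divider: V_B = V_A × R4/(R3+R4) = 3.972 × 0.3401 = 1.351 V.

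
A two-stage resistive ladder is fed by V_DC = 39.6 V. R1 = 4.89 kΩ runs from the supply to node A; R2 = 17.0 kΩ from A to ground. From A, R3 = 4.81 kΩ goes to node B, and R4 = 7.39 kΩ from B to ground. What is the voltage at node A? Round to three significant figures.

V_A ≈ 23.5 V

Looking into the second stage from A: R3 + R4 = 12.20 kΩ appears in parallel with R2.
R2 ‖ (R3+R4) = 7.103 kΩ.
V_A = 39.6 × 7.103/(4.89 + 7.103) = 23.45 V.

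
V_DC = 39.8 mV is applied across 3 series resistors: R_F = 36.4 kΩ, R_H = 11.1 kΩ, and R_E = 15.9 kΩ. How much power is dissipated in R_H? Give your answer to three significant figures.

The common current is I = 39.8/63.40 = 0.6278 µA.
V(R_H) = I·R = 6.968 mV; P = V·I = 6.968 × 0.6278 = 4.374 nW.

P ≈ 4.37 nW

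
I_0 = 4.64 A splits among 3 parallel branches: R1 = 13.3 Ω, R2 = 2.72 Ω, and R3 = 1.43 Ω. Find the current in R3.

I ≈ 2.84 A

ΣG = 1/13.3 + 1/2.72 + 1/1.43 = 1.142.
Current divider: I(R3) = I_0 · G_k/ΣG = 4.64 × (0.6993/1.142) = 4.64 × 0.6123 = 2.841 A.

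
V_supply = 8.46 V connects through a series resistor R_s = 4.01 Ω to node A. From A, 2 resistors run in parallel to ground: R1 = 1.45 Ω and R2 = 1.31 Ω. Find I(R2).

I ≈ 0.946 A

Parallel bank: R_p = 1/(1/1.45 + 1/1.31) = 0.6882 Ω.
V_A = 8.46 × 0.6882/4.698 = 1.239 V.
Branch current I = V_A/R2 = 1.239/1.31 = 0.9460 A.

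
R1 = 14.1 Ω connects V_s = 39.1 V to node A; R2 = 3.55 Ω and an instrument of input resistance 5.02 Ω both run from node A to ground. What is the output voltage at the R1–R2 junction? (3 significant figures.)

V_out ≈ 5.03 V

The load sits in parallel with R2, giving an effective lower resistance R2' = R2·R_L/(R2+R_L) = 2.079 Ω.
Voltage divider with the loaded lower leg: V_out = 39.1 × 2.079/(14.1 + 2.079) = 39.1 × 0.1285 = 5.025 V.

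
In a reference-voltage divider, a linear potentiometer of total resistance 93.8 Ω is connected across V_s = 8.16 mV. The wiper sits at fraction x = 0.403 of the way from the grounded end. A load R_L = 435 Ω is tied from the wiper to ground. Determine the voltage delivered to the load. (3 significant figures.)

V_out ≈ 3.13 mV

The pot divides into 56.00 Ω above the wiper and 37.80 Ω below.
R_L loads the lower segment: effective lower R = 34.78 Ω.
Then V_out = V_s · 34.78/(56.00 + 34.78) = 3.126 mV.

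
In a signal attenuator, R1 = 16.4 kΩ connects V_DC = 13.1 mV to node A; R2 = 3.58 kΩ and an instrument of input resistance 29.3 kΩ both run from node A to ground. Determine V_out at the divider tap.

R2 ‖ R_L = (3.58 × 29.3)/(3.58 + 29.3) = 3.190 kΩ.
Then V_out = V_DC · R2'/(R1 + R2') = 13.1 × 3.190/19.59 = 2.133 mV.

V_out ≈ 2.13 mV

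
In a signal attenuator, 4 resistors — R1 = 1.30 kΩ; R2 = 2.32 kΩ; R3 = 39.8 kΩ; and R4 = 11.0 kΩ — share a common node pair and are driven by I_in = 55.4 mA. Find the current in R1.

Conductances: ΣG = 1/1.30 + 1/2.32 + 1/39.8 + 1/11.0 = 1.316 (1/kΩ).
R1 takes the fraction G_k/ΣG = 0.7692/1.316 = 0.5844, so I = 55.4 × 0.5844 = 32.38 mA.

I ≈ 32.4 mA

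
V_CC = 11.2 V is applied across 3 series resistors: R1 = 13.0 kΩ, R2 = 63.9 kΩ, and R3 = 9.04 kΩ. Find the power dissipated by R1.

P ≈ 0.221 mW

ΣR = 85.94 kΩ → I = 11.2/85.94 = 0.1303 mA.
P(R1) = I²·R1 = (0.1303)² × 13.0 = 0.2208 mW.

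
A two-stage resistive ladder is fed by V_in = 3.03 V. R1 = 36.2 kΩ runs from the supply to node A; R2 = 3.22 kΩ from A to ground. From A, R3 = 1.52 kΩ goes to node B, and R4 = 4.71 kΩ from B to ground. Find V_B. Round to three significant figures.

Node A sees R2 in parallel with the series input of stage 2, R3 + R4 = 6.230 kΩ.
R2 ‖ (R3+R4) = 2.123 kΩ.
So V_A = 3.03 × 0.05539 = 0.1678 V.
Then the unloaded second divider: V_B = V_A × R4/(R3+R4) = 0.1678 × 0.7560 = 0.1269 V.

V_B ≈ 0.127 V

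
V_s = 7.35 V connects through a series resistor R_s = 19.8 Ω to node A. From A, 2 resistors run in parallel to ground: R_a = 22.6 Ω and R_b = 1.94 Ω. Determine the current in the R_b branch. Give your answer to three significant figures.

I ≈ 0.314 A

Parallel bank: R_p = 1/(1/22.6 + 1/1.94) = 1.787 Ω.
V_A by voltage divider: V_A = 7.35 × 1.787/(19.8 + 1.787) = 0.6083 V.
Branch current I = V_A/R_b = 0.6083/1.94 = 0.3136 A.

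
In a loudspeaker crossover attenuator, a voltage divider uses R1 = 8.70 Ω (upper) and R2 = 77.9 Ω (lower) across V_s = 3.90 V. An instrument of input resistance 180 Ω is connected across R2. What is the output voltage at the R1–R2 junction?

V_out ≈ 3.36 V

First combine the lower leg with the load: R2 ‖ R_L = 54.37 Ω.
Voltage divider with the loaded lower leg: V_out = 3.90 × 54.37/(8.70 + 54.37) = 3.90 × 0.8621 = 3.362 V.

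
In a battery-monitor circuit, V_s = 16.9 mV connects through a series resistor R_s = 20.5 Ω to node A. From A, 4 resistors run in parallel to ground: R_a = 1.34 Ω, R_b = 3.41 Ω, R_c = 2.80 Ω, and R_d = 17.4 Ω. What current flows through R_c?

I ≈ 0.196 mA

Combine the parallel branches: R_p = (1/1.34 + 1/3.41 + 1/2.80 + 1/17.4)⁻¹ = 0.6877 Ω.
V_A by voltage divider: V_A = 16.9 × 0.6877/(20.5 + 0.6877) = 0.5485 mV.
Branch current I = V_A/R_c = 0.5485/2.80 = 0.1959 mA.
(Check via current divider: I_total = 0.7976 mA; share G_k/ΣG = 0.2456 → same result.)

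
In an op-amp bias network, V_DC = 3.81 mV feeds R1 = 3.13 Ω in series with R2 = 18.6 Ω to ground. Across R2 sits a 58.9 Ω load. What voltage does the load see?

V_out ≈ 3.12 mV

R2 ‖ R_L = (18.6 × 58.9)/(18.6 + 58.9) = 14.14 Ω.
Voltage divider with the loaded lower leg: V_out = 3.81 × 14.14/(3.13 + 14.14) = 3.81 × 0.8187 = 3.119 mV.
(Unloaded it would be 3.26 mV; the load pulls it down.)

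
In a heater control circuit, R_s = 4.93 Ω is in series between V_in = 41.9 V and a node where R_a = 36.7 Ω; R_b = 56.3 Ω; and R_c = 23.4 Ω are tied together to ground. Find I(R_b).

Combine the parallel branches: R_p = (1/36.7 + 1/56.3 + 1/23.4)⁻¹ = 11.40 Ω.
Node voltage V_A = V_in · R_p/(R_s + R_p) = 41.9 × 0.6980 = 29.25 V.
I(R_b) = V_A / R_b = 29.25/56.3 = 0.5195 A.

I ≈ 0.520 A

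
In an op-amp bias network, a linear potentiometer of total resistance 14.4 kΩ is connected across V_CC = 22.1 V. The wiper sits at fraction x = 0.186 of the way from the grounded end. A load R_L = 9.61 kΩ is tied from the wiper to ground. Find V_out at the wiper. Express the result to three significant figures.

Split the track: R_lower = x·R_p = 2.678 kΩ, R_upper = (1−x)·R_p = 11.72 kΩ.
Lower segment in parallel with the load: 2.678 ‖ 9.61 = 2.095 kΩ.
Loaded-divider output: V_out = 22.1 × 0.1516 = 3.350 V.

V_out ≈ 3.35 V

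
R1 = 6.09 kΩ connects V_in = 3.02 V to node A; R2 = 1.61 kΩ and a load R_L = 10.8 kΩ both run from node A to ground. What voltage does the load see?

V_out ≈ 0.565 V

R2 ‖ R_L = (1.61 × 10.8)/(1.61 + 10.8) = 1.401 kΩ.
Now apply the divider: V_out = 3.02 × 0.1870 = 0.5649 V.
(Unloaded it would be 0.631 V; the load pulls it down.)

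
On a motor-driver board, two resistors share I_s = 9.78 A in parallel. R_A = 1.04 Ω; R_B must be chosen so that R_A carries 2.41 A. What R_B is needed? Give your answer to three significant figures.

The fraction through R_A equals R_B/(R_A+R_B).
2.41/9.78 = R_B/(R_A + R_B) → R_B = R_A · (0.2464)/(1 − 0.2464) = 1.04 × 0.3270 = 0.3401 Ω.

R_B ≈ 0.340 Ω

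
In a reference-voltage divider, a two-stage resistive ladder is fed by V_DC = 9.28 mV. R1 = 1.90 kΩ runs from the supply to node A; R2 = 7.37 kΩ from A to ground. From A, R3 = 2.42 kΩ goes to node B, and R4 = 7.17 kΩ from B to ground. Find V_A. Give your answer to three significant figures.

Looking into the second stage from A: R3 + R4 = 9.590 kΩ appears in parallel with R2.
R2 ‖ (R3+R4) = 4.167 kΩ.
V_A = 9.28 × 4.167/(1.90 + 4.167) = 6.374 mV.

V_A ≈ 6.37 mV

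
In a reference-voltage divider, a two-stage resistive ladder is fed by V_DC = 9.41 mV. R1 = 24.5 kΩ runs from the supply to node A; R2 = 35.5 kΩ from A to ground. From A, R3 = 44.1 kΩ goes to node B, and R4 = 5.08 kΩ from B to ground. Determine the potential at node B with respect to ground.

V_B ≈ 0.444 mV

Node A sees R2 in parallel with the series input of stage 2, R3 + R4 = 49.18 kΩ.
Effective lower resistance at A: R2 ‖ 49.18 = 20.62 kΩ.
V_A = 9.41 × 20.62/(24.5 + 20.62) = 4.300 mV.
Then the unloaded second divider: V_B = V_A × R4/(R3+R4) = 4.300 × 0.1033 = 0.4442 mV.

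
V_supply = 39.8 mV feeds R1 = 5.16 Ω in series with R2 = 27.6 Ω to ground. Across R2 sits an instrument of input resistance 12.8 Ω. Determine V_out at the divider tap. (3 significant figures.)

R2 ‖ R_L = (27.6 × 12.8)/(27.6 + 12.8) = 8.745 Ω.
Then V_out = V_supply · R2'/(R1 + R2') = 39.8 × 8.745/13.90 = 25.03 mV.
(Unloaded it would be 33.5 mV; the load pulls it down.)

V_out ≈ 25.0 mV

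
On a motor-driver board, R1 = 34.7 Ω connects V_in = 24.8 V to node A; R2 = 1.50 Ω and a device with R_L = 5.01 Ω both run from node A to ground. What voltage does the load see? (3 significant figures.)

First combine the lower leg with the load: R2 ‖ R_L = 1.154 Ω.
Then V_out = V_in · R2'/(R1 + R2') = 24.8 × 1.154/35.85 = 0.7985 V.
(Unloaded it would be 1.03 V; the load pulls it down.)

V_out ≈ 0.798 V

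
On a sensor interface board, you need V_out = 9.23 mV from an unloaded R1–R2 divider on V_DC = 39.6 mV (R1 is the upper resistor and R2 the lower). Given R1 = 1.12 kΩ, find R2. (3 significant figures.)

The divider ratio is R2/(R1+R2) = 9.23/39.6 = 0.2331.
R2 = R1 · 0.2331/(1 − 0.2331) = 0.3404 kΩ.

R2 ≈ 0.340 kΩ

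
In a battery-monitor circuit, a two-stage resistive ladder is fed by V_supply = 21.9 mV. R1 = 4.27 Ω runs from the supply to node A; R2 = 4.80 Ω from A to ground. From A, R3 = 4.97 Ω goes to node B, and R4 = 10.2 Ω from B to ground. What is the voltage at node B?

Node A sees R2 in parallel with the series input of stage 2, R3 + R4 = 15.17 Ω.
Effective lower resistance at A: R2 ‖ 15.17 = 3.646 Ω.
First divider: V_A = V_supply · 3.646/(4.27 + 3.646) = 10.09 mV.
Stage 2 is unloaded, so V_B = V_A · R4/(R3+R4) = 10.09 × 10.2/15.17 = 6.782 mV.

V_B ≈ 6.78 mV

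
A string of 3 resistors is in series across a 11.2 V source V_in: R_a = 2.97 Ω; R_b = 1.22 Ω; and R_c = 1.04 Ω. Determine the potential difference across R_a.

ΣR = 2.97 + 1.22 + 1.04 = 5.230 Ω.
Voltage divider: V = V_in · (2.970 / 5.230) = 11.2 × 0.5679 = 6.360 V.

V ≈ 6.36 V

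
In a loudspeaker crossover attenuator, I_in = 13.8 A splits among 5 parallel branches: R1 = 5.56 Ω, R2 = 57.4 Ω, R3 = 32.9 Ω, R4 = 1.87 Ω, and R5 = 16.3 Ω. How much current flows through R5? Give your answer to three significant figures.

I ≈ 1.03 A

ΣG = 1/5.56 + 1/57.4 + 1/32.9 + 1/1.87 + 1/16.3 = 0.8238.
R5 takes the fraction G_k/ΣG = 0.06135/0.8238 = 0.07447, so I = 13.8 × 0.07447 = 1.028 A.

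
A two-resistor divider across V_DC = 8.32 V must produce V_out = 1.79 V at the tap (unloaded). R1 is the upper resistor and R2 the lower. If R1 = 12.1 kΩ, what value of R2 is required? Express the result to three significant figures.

The divider ratio is R2/(R1+R2) = 1.79/8.32 = 0.2151.
R2 = R1 · 0.2151/(1 − 0.2151) = 3.317 kΩ.

R2 ≈ 3.32 kΩ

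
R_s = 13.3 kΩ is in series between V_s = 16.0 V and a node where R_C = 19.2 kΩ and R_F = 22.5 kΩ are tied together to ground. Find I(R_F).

Parallel bank: R_p = 1/(1/19.2 + 1/22.5) = 10.36 kΩ.
V_A by voltage divider: V_A = 16.0 × 10.36/(13.3 + 10.36) = 7.006 V.
I(R_F) = V_A / R_F = 7.006/22.5 = 0.3114 mA.

I ≈ 0.311 mA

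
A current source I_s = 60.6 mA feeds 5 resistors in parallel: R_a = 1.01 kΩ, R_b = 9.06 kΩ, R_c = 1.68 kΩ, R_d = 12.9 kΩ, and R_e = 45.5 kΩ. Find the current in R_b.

I ≈ 3.73 mA

ΣG = 1/1.01 + 1/9.06 + 1/1.68 + 1/12.9 + 1/45.5 = 1.795.
Current divider: I(R_b) = I_s · G_k/ΣG = 60.6 × (0.1104/1.795) = 60.6 × 0.06148 = 3.726 mA.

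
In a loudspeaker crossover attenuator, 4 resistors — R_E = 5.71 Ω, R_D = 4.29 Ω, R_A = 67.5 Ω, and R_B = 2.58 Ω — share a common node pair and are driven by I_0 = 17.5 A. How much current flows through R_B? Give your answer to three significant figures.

ΣG = 1/5.71 + 1/4.29 + 1/67.5 + 1/2.58 = 0.8106.
R_B takes the fraction G_k/ΣG = 0.3876/0.8106 = 0.4781, so I = 17.5 × 0.4781 = 8.367 A.

I ≈ 8.37 A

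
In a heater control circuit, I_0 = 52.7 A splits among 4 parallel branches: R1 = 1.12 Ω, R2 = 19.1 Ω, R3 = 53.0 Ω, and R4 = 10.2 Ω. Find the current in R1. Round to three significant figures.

Conductances: ΣG = 1/1.12 + 1/19.1 + 1/53.0 + 1/10.2 = 1.062 (1/Ω).
Current divider: I(R1) = I_0 · G_k/ΣG = 52.7 × (0.8929/1.062) = 52.7 × 0.8406 = 44.30 A.

I ≈ 44.3 A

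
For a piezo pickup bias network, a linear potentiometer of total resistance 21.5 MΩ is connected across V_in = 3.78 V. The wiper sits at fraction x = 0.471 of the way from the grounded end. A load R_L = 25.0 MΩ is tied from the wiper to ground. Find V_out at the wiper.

V_out ≈ 1.47 V

Lower segment x·R_p = 10.13 MΩ; upper segment (1−x)·R_p = 11.37 MΩ.
Lower segment in parallel with the load: 10.13 ‖ 25.0 = 7.207 MΩ.
Then V_out = V_in · 7.207/(11.37 + 7.207) = 1.466 V.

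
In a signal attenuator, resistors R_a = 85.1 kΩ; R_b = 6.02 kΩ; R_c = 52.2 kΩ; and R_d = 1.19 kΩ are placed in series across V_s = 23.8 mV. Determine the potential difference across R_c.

Total series resistance ΣR = 85.1 + 6.02 + 52.2 + 1.19 = 144.5 kΩ.
V = V_s · R/ΣR = 23.8 × 0.3612 = 8.597 mV.

V ≈ 8.60 mV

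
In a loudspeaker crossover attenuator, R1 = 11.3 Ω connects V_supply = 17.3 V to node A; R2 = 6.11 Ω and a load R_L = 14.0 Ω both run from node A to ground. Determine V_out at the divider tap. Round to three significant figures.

First combine the lower leg with the load: R2 ‖ R_L = 4.254 Ω.
Now apply the divider: V_out = 17.3 × 0.2735 = 4.731 V.

V_out ≈ 4.73 V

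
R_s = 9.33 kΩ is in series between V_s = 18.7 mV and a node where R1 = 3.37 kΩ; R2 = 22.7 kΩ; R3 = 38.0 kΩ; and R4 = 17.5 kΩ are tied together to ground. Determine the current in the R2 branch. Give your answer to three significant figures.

I ≈ 0.166 µA

Parallel bank: R_p = 1/(1/3.37 + 1/22.7 + 1/38.0 + 1/17.5) = 2.357 kΩ.
V_A by voltage divider: V_A = 18.7 × 2.357/(9.33 + 2.357) = 3.772 mV.
Branch current I = V_A/R2 = 3.772/22.7 = 0.1661 µA.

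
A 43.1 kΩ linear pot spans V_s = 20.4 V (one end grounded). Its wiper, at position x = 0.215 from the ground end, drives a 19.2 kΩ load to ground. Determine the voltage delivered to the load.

Lower segment x·R_p = 9.267 kΩ; upper segment (1−x)·R_p = 33.83 kΩ.
R_L loads the lower segment: effective lower R = 6.250 kΩ.
Loaded-divider output: V_out = 20.4 × 0.1559 = 3.181 V.

V_out ≈ 3.18 V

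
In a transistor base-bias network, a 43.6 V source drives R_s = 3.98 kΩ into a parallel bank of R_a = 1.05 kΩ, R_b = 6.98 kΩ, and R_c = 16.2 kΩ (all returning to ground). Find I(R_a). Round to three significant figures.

Parallel bank: R_p = 1/(1/1.05 + 1/6.98 + 1/16.2) = 0.8640 kΩ.
V_A by voltage divider: V_A = 43.6 × 0.8640/(3.98 + 0.8640) = 7.777 V.
Branch current I = V_A/R_a = 7.777/1.05 = 7.407 mA.
(Check via current divider: I_total = 9.001 mA; share G_k/ΣG = 0.8229 → same result.)

I ≈ 7.41 mA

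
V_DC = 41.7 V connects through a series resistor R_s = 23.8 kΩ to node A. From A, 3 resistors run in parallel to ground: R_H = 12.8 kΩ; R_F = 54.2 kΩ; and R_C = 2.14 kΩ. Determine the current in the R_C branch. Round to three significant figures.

Parallel bank: R_p = 1/(1/12.8 + 1/54.2 + 1/2.14) = 1.773 kΩ.
Node voltage V_A = V_DC · R_p/(R_s + R_p) = 41.7 × 0.06935 = 2.892 V.
I(R_C) = V_A / R_C = 2.892/2.14 = 1.351 mA.

I ≈ 1.35 mA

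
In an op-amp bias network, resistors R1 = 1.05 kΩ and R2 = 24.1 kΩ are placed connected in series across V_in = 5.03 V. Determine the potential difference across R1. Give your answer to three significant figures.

V ≈ 0.210 V

ΣR = 1.05 + 24.1 = 25.15 kΩ.
V = V_in · R/ΣR = 5.03 × 0.04175 = 0.2100 V.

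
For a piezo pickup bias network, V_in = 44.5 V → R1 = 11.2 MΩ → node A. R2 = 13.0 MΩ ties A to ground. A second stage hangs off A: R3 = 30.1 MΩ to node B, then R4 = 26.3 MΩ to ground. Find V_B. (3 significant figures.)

V_B ≈ 10.1 V

The second stage (R3 + R4 = 56.40 MΩ) loads node A in parallel with R2.
R2 ‖ (R3+R4) = 10.56 MΩ.
So V_A = 44.5 × 0.4854 = 21.60 V.
V_B = V_A × 0.4663 = 10.07 V.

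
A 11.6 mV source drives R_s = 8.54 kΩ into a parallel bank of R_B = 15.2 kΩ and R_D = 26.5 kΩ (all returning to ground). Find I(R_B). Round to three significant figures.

Equivalent of the parallel group: R_p = 9.659 kΩ.
Node voltage V_A = V_s · R_p/(R_s + R_p) = 11.6 × 0.5308 = 6.157 mV.
Branch current I = V_A/R_B = 6.157/15.2 = 0.4051 µA.

I ≈ 0.405 µA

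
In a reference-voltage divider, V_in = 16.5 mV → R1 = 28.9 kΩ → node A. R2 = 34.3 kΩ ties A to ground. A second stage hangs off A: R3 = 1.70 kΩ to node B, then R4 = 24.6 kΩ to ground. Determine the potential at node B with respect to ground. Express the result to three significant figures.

V_B ≈ 5.25 mV

Node A sees R2 in parallel with the series input of stage 2, R3 + R4 = 26.30 kΩ.
Effective lower resistance at A: R2 ‖ 26.30 = 14.89 kΩ.
V_A = 16.5 × 14.89/(28.9 + 14.89) = 5.610 mV.
V_B = V_A × 0.9354 = 5.247 mV.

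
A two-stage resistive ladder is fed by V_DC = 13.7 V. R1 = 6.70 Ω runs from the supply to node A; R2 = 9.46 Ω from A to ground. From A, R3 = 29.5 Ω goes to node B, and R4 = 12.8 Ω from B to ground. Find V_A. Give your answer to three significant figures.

Looking into the second stage from A: R3 + R4 = 42.30 Ω appears in parallel with R2.
R2 ‖ (R3+R4) = 7.731 Ω.
So V_A = 13.7 × 0.5357 = 7.339 V.

V_A ≈ 7.34 V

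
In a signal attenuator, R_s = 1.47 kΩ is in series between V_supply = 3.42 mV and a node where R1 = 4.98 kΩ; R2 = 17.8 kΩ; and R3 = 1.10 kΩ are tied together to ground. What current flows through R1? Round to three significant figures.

I ≈ 0.253 µA

Combine the parallel branches: R_p = (1/4.98 + 1/17.8 + 1/1.10)⁻¹ = 0.8576 kΩ.
Node voltage V_A = V_supply · R_p/(R_s + R_p) = 3.42 × 0.3684 = 1.260 mV.
Branch current I = V_A/R1 = 1.260/4.98 = 0.2530 µA.
(Check via current divider: I_total = 1.469 µA; share G_k/ΣG = 0.1722 → same result.)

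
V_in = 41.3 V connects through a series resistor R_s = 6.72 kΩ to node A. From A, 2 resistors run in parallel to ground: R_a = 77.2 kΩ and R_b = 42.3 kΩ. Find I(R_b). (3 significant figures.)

I ≈ 0.784 mA

Equivalent of the parallel group: R_p = 27.33 kΩ.
Node voltage V_A = V_in · R_p/(R_s + R_p) = 41.3 × 0.8026 = 33.15 V.
Branch current I = V_A/R_b = 33.15/42.3 = 0.7837 mA.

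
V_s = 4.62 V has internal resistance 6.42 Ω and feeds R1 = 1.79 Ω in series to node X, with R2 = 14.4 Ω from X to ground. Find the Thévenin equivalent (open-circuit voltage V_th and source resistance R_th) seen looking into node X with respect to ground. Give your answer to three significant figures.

V_th ≈ 2.94 V, R_th ≈ 5.23 Ω

R1' = 6.42 + 1.79 = 8.210 Ω (source resistance + R1).
V_th is the unloaded tap voltage: V_s · R2/(R1'+R2) = 4.62 × 0.6369 = 2.942 V.
With V_s suppressed (replaced by a short), R_th = R1' ‖ R2 = (8.210 × 14.4)/(8.210 + 14.4) = 5.229 Ω.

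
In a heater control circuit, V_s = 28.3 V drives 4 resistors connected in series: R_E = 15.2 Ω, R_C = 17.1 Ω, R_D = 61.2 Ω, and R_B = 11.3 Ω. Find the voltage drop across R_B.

Total series resistance ΣR = 15.2 + 17.1 + 61.2 + 11.3 = 104.8 Ω.
V = V_s · R/ΣR = 28.3 × 0.1078 = 3.051 V.

V ≈ 3.05 V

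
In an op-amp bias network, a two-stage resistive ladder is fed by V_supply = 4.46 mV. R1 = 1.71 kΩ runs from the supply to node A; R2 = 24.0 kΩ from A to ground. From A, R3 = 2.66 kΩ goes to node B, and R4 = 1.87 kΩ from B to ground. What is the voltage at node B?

V_B ≈ 1.27 mV

Node A sees R2 in parallel with the series input of stage 2, R3 + R4 = 4.530 kΩ.
Effective lower resistance at A: R2 ‖ 4.530 = 3.811 kΩ.
V_A = 4.46 × 3.811/(1.71 + 3.811) = 3.079 mV.
Then the unloaded second divider: V_B = V_A × R4/(R3+R4) = 3.079 × 0.4128 = 1.271 mV.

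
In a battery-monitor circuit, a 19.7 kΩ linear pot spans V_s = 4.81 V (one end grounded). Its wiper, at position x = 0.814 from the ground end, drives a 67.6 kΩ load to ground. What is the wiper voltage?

The pot divides into 3.664 kΩ above the wiper and 16.04 kΩ below.
(x·R_p) ‖ R_L = 12.96 kΩ.
V_out = 4.81 × 12.96/(3.664 + 12.96) = 3.750 V.

V_out ≈ 3.75 V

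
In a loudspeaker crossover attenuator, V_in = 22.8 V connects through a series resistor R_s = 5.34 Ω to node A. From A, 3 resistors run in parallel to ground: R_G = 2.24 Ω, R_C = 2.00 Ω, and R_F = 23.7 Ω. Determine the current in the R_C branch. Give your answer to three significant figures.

I ≈ 1.82 A

Parallel bank: R_p = 1/(1/2.24 + 1/2.00 + 1/23.7) = 1.012 Ω.
V_A = 22.8 × 1.012/6.352 = 3.631 V.
I(R_C) = V_A / R_C = 3.631/2.00 = 1.816 A.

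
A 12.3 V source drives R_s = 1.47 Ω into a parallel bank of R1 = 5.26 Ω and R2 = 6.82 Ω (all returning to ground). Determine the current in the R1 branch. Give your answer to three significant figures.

Parallel bank: R_p = 1/(1/5.26 + 1/6.82) = 2.970 Ω.
V_A by voltage divider: V_A = 12.3 × 2.970/(1.47 + 2.970) = 8.227 V.
Branch current I = V_A/R1 = 8.227/5.26 = 1.564 A.

I ≈ 1.56 A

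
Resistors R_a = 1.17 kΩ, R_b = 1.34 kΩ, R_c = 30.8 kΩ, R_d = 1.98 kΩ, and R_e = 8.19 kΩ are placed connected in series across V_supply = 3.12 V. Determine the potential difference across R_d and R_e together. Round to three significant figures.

V ≈ 0.730 V

Total series resistance ΣR = 1.17 + 1.34 + 30.8 + 1.98 + 8.19 = 43.48 kΩ.
R_{R_d..R_e} = 1.98 + 8.19 = 10.17 kΩ.
V = V_supply · R/ΣR = 3.12 × 0.2339 = 0.7298 V.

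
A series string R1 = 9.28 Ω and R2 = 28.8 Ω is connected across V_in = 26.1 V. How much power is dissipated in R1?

Series current I = V_in/ΣR = 26.1/38.08 = 0.6854 A.
V(R1) = I·R = 6.361 V; P = V·I = 6.361 × 0.6854 = 4.359 W.

P ≈ 4.36 W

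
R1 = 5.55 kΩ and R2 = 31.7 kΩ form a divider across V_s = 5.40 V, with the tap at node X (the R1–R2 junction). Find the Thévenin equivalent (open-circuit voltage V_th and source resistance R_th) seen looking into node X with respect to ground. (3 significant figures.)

V_th is the unloaded tap voltage: V_s · R2/(R1+R2) = 5.40 × 0.8510 = 4.595 V.
Looking into X with the source shorted: R_th = R1·R2/(R1+R2) = 5.550 × 31.7/37.25 = 4.723 kΩ.

V_th ≈ 4.60 V, R_th ≈ 4.72 kΩ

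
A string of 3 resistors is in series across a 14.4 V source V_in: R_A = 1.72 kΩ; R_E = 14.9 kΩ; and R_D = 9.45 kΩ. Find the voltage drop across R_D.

Total series resistance ΣR = 1.72 + 14.9 + 9.45 = 26.07 kΩ.
V = V_in · R/ΣR = 14.4 × 0.3625 = 5.220 V.

V ≈ 5.22 V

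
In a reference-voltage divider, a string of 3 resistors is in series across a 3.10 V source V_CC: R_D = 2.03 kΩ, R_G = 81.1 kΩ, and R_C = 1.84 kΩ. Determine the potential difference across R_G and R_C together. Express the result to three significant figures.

V ≈ 3.03 V

Total series resistance ΣR = 2.03 + 81.1 + 1.84 = 84.97 kΩ.
R_{R_G..R_C} = 81.1 + 1.84 = 82.94 kΩ.
V = V_CC · R/ΣR = 3.10 × 0.9761 = 3.026 V.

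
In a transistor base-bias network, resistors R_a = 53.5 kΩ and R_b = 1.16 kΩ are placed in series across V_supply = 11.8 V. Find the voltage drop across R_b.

V ≈ 0.250 V

Series total: ΣR = 53.5 + 1.16 = 54.66 kΩ.
V = V_supply · R/ΣR = 11.8 × 0.02122 = 0.2504 V.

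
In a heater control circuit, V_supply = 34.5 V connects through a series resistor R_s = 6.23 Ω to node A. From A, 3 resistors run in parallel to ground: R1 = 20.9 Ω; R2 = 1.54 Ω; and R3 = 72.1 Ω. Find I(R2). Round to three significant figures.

I ≈ 4.13 A

Equivalent of the parallel group: R_p = 1.406 Ω.
V_A by voltage divider: V_A = 34.5 × 1.406/(6.23 + 1.406) = 6.354 V.
Branch current I = V_A/R2 = 6.354/1.54 = 4.126 A.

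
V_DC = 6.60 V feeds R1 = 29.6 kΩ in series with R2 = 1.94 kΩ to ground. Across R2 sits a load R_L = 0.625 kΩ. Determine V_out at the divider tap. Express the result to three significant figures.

The load sits in parallel with R2, giving an effective lower resistance R2' = R2·R_L/(R2+R_L) = 0.4727 kΩ.
Then V_out = V_DC · R2'/(R1 + R2') = 6.60 × 0.4727/30.07 = 0.1037 V.
(Unloaded it would be 0.406 V; the load pulls it down.)

V_out ≈ 0.104 V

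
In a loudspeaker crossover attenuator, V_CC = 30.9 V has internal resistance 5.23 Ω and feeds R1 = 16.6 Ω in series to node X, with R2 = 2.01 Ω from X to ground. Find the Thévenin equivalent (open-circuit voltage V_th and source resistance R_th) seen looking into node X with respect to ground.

V_th ≈ 2.61 V, R_th ≈ 1.84 Ω

R1' = 5.23 + 16.6 = 21.83 Ω (source resistance + R1).
Open-circuit (no load on X): V_th = V_CC · R2/(R1' + R2) = 30.9 × 2.01/(21.83 + 2.01) = 2.605 V.
Zeroing V_CC shorts the top of R1' to ground, so R_th = R1' ‖ R2 = 1.841 Ω.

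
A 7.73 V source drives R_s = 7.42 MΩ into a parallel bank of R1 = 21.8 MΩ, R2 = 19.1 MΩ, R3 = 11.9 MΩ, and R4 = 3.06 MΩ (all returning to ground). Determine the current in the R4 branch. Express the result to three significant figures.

I ≈ 0.529 µA

Combine the parallel branches: R_p = (1/21.8 + 1/19.1 + 1/11.9 + 1/3.06)⁻¹ = 1.964 MΩ.
V_A = 7.73 × 1.964/9.384 = 1.618 V.
Branch current I = V_A/R4 = 1.618/3.06 = 0.5288 µA.
(Check via current divider: I_total = 0.8237 µA; share G_k/ΣG = 0.6420 → same result.)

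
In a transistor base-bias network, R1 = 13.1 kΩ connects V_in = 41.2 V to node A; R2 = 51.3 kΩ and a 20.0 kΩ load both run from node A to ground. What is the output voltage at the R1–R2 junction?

V_out ≈ 21.6 V

First combine the lower leg with the load: R2 ‖ R_L = 14.39 kΩ.
Voltage divider with the loaded lower leg: V_out = 41.2 × 14.39/(13.1 + 14.39) = 41.2 × 0.5235 = 21.57 V.
(Unloaded it would be 32.8 V; the load pulls it down.)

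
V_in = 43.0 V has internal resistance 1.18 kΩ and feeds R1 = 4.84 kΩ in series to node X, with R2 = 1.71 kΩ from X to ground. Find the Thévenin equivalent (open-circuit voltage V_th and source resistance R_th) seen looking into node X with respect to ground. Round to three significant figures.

V_th ≈ 9.51 V, R_th ≈ 1.33 kΩ

R1' = 1.18 + 4.84 = 6.020 kΩ (source resistance + R1).
With X open, the divider is unloaded: V_th = 43.0 × 1.71/7.730 = 9.512 V.
Zeroing V_in shorts the top of R1' to ground, so R_th = R1' ‖ R2 = 1.332 kΩ.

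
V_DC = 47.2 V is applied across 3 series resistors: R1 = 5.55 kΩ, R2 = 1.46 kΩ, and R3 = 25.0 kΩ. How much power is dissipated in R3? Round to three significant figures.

The common current is I = 47.2/32.01 = 1.475 mA.
V(R3) = I·R = 36.86 V; P = V·I = 36.86 × 1.475 = 54.36 mW.

P ≈ 54.4 mW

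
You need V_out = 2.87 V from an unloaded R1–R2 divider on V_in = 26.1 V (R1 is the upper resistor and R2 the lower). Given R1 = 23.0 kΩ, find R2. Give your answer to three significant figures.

V_out/V_in = R2/(R1+R2) = 0.1100.
Rearranging, R2 = R1·k/(1−k) = 23.0 × 0.1235 = 2.842 kΩ.

R2 ≈ 2.84 kΩ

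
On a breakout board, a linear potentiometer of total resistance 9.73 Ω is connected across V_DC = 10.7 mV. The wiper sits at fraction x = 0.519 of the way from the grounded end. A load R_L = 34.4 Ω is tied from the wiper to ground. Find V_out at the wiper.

V_out ≈ 5.19 mV

Split the track: R_lower = x·R_p = 5.050 Ω, R_upper = (1−x)·R_p = 4.680 Ω.
R_L loads the lower segment: effective lower R = 4.403 Ω.
Then V_out = V_DC · 4.403/(4.680 + 4.403) = 5.187 mV.
(Unloaded: V_out = x·V_DC = 5.55 mV.)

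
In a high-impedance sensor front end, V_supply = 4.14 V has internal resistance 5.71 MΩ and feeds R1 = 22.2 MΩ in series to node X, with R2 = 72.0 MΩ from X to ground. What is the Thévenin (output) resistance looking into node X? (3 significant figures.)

R1' = 5.71 + 22.2 = 27.91 MΩ (source resistance + R1).
Zeroing V_supply shorts the top of R1' to ground, so R_th = R1' ‖ R2 = 20.11 MΩ.

R_th ≈ 20.1 MΩ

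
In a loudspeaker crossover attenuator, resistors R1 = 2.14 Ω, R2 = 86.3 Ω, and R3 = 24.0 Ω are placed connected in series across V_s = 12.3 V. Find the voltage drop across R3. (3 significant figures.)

V ≈ 2.63 V

Total series resistance ΣR = 2.14 + 86.3 + 24.0 = 112.4 Ω.
V = V_s · R/ΣR = 12.3 × 0.2134 = 2.625 V.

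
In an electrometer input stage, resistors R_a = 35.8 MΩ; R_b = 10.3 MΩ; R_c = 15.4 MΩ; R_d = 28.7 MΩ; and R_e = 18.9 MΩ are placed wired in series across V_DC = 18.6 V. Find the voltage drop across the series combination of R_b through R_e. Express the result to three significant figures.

V ≈ 12.5 V

Total series resistance ΣR = 35.8 + 10.3 + 15.4 + 28.7 + 18.9 = 109.1 MΩ.
R_{R_b..R_e} = 10.3 + 15.4 + 28.7 + 18.9 = 73.30 MΩ.
By the voltage-divider rule, V = 18.6 × 73.30/109.1 = 12.50 V.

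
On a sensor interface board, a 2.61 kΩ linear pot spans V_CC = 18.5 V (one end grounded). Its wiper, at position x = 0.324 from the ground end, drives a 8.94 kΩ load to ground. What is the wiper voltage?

V_out ≈ 5.63 V

Split the track: R_lower = x·R_p = 0.8456 kΩ, R_upper = (1−x)·R_p = 1.764 kΩ.
R_L loads the lower segment: effective lower R = 0.7726 kΩ.
Then V_out = V_CC · 0.7726/(1.764 + 0.7726) = 5.634 V.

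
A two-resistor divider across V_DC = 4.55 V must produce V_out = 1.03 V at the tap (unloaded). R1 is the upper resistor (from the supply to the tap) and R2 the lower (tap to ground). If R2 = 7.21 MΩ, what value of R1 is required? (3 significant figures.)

The divider ratio is R2/(R1+R2) = 1.03/4.55 = 0.2264.
So R1 = R2 · (V_DC/V_out − 1) = 7.21 × (4.55/1.03 − 1) = 7.21 × 3.417 = 24.64 MΩ.

R1 ≈ 24.6 MΩ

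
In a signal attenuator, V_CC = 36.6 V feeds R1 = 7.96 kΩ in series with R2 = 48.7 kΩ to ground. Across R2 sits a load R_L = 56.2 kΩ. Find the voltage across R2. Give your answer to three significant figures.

The load sits in parallel with R2, giving an effective lower resistance R2' = R2·R_L/(R2+R_L) = 26.09 kΩ.
Voltage divider with the loaded lower leg: V_out = 36.6 × 26.09/(7.96 + 26.09) = 36.6 × 0.7662 = 28.04 V.
(Unloaded it would be 31.5 V; the load pulls it down.)

V_out ≈ 28.0 V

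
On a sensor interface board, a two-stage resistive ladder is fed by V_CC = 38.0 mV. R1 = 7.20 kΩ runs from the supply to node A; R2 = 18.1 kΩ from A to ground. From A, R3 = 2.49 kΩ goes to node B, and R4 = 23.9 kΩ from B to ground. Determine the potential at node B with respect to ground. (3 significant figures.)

Looking into the second stage from A: R3 + R4 = 26.39 kΩ appears in parallel with R2.
R2 ‖ (R3+R4) = 10.74 kΩ.
V_A = 38.0 × 10.74/(7.20 + 10.74) = 22.75 mV.
Stage 2 is unloaded, so V_B = V_A · R4/(R3+R4) = 22.75 × 23.9/26.39 = 20.60 mV.

V_B ≈ 20.6 mV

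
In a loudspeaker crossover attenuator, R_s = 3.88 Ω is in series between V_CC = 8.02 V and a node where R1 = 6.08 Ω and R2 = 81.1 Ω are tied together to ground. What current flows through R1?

I ≈ 0.782 A

Parallel bank: R_p = 1/(1/6.08 + 1/81.1) = 5.656 Ω.
Node voltage V_A = V_CC · R_p/(R_s + R_p) = 8.02 × 0.5931 = 4.757 V.
I(R1) = V_A / R1 = 4.757/6.08 = 0.7824 A.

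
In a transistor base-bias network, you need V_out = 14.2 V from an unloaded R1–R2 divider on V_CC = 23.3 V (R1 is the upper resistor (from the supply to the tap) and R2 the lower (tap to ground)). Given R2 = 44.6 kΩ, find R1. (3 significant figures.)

Required fraction k = V_out/V_CC = 0.6094.
R1 = R2·(1/k − 1) = 44.6 × 0.6408 = 28.58 kΩ.

R1 ≈ 28.6 kΩ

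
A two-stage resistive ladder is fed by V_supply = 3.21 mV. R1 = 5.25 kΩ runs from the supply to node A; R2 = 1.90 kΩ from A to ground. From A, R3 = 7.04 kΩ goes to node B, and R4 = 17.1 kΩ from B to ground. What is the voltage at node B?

V_B ≈ 0.571 mV

Node A sees R2 in parallel with the series input of stage 2, R3 + R4 = 24.14 kΩ.
Effective lower resistance at A: R2 ‖ 24.14 = 1.761 kΩ.
First divider: V_A = V_supply · 1.761/(5.25 + 1.761) = 0.8064 mV.
V_B = V_A × 0.7084 = 0.5712 mV.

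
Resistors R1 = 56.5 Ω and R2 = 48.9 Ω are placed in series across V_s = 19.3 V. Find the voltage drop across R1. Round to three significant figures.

Total series resistance ΣR = 56.5 + 48.9 = 105.4 Ω.
V = V_s · R/ΣR = 19.3 × 0.5361 = 10.35 V.

V ≈ 10.3 V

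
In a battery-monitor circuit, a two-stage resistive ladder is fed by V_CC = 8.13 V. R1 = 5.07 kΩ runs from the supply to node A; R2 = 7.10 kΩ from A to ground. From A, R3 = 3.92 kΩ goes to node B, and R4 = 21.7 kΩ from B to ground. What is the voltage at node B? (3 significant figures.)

Node A sees R2 in parallel with the series input of stage 2, R3 + R4 = 25.62 kΩ.
Effective lower resistance at A: R2 ‖ 25.62 = 5.559 kΩ.
First divider: V_A = V_CC · 5.559/(5.07 + 5.559) = 4.252 V.
Stage 2 is unloaded, so V_B = V_A · R4/(R3+R4) = 4.252 × 21.7/25.62 = 3.602 V.

V_B ≈ 3.60 V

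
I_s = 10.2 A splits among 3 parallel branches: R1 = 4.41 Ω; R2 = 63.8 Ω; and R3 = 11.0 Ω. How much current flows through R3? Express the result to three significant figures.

I ≈ 2.78 A

Total conductance ΣG = 1/4.41 + 1/63.8 + 1/11.0 = 0.3333 (units of 1/Ω).
R3 takes the fraction G_k/ΣG = 0.09091/0.3333 = 0.2727, so I = 10.2 × 0.2727 = 2.782 A.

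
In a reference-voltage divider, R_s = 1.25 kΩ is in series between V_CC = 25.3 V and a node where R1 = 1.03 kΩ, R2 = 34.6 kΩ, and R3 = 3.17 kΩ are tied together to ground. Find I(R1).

I ≈ 9.29 mA

Equivalent of the parallel group: R_p = 0.7603 kΩ.
V_A by voltage divider: V_A = 25.3 × 0.7603/(1.25 + 0.7603) = 9.569 V.
Branch current I = V_A/R1 = 9.569/1.03 = 9.290 mA.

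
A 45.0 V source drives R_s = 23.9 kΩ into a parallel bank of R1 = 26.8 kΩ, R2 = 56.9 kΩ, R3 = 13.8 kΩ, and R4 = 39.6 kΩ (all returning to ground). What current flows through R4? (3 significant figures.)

I ≈ 0.245 mA

Parallel bank: R_p = 1/(1/26.8 + 1/56.9 + 1/13.8 + 1/39.6) = 6.553 kΩ.
V_A by voltage divider: V_A = 45.0 × 6.553/(23.9 + 6.553) = 9.683 V.
Branch current I = V_A/R4 = 9.683/39.6 = 0.2445 mA.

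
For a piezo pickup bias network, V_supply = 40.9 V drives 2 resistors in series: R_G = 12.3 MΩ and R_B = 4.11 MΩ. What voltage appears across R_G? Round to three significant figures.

Total series resistance ΣR = 12.3 + 4.11 = 16.41 MΩ.
Voltage divider: V = V_supply · (12.30 / 16.41) = 40.9 × 0.7495 = 30.66 V.

V ≈ 30.7 V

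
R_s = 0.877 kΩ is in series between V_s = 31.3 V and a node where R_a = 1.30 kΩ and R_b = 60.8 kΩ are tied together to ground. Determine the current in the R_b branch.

I ≈ 0.305 mA

Equivalent of the parallel group: R_p = 1.273 kΩ.
V_A = 31.3 × 1.273/2.150 = 18.53 V.
I(R_b) = V_A / R_b = 18.53/60.8 = 0.3048 mA.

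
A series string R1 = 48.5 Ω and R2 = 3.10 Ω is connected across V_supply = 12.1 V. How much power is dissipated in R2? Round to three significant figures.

P ≈ 0.170 W

ΣR = 51.60 Ω → I = 12.1/51.60 = 0.2345 A.
P(R2) = I²·R2 = (0.2345)² × 3.10 = 0.1705 W.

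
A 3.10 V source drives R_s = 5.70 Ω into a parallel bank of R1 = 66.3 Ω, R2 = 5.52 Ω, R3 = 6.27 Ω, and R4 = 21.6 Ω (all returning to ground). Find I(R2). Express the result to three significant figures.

I ≈ 0.171 A

Parallel bank: R_p = 1/(1/66.3 + 1/5.52 + 1/6.27 + 1/21.6) = 2.487 Ω.
V_A = 3.10 × 2.487/8.187 = 0.9418 V.
Branch current I = V_A/R2 = 0.9418/5.52 = 0.1706 A.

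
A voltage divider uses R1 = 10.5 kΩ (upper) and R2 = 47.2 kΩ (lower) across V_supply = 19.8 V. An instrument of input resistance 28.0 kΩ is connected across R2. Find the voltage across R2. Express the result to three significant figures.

V_out ≈ 12.4 V

The load sits in parallel with R2, giving an effective lower resistance R2' = R2·R_L/(R2+R_L) = 17.57 kΩ.
Now apply the divider: V_out = 19.8 × 0.6260 = 12.39 V.
(Unloaded it would be 16.2 V; the load pulls it down.)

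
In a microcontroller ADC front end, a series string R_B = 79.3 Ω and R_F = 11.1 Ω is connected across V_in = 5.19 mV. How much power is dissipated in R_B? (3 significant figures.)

P ≈ 0.261 µW

Series current I = V_in/ΣR = 5.19/90.40 = 0.05741 mA.
V(R_B) = I·R = 4.553 mV; P = V·I = 4.553 × 0.05741 = 0.2614 µW.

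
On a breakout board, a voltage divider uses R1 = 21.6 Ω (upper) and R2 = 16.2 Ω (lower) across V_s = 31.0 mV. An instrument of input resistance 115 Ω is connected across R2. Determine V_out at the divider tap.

V_out ≈ 12.3 mV

R2 ‖ R_L = (16.2 × 115)/(16.2 + 115) = 14.20 Ω.
Now apply the divider: V_out = 31.0 × 0.3966 = 12.30 mV.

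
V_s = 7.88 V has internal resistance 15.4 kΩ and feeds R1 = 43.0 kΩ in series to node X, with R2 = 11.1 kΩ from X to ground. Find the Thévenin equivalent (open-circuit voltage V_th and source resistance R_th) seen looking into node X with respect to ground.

V_th ≈ 1.26 V, R_th ≈ 9.33 kΩ

R1' = 15.4 + 43.0 = 58.40 kΩ (source resistance + R1).
V_th is the unloaded tap voltage: V_s · R2/(R1'+R2) = 7.88 × 0.1597 = 1.259 V.
With V_s suppressed (replaced by a short), R_th = R1' ‖ R2 = (58.40 × 11.1)/(58.40 + 11.1) = 9.327 kΩ.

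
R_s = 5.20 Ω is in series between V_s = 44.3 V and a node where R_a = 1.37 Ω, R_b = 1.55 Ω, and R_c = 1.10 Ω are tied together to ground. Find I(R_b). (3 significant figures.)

I ≈ 2.22 A

Combine the parallel branches: R_p = (1/1.37 + 1/1.55 + 1/1.10)⁻¹ = 0.4378 Ω.
V_A by voltage divider: V_A = 44.3 × 0.4378/(5.20 + 0.4378) = 3.440 V.
Branch current I = V_A/R_b = 3.440/1.55 = 2.219 A.
(Check via current divider: I_total = 7.858 A; share G_k/ΣG = 0.2824 → same result.)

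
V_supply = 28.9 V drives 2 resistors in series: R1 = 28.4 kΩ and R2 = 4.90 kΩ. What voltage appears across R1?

Total series resistance ΣR = 28.4 + 4.90 = 33.30 kΩ.
Voltage divider: V = V_supply · (28.40 / 33.30) = 28.9 × 0.8529 = 24.65 V.

V ≈ 24.6 V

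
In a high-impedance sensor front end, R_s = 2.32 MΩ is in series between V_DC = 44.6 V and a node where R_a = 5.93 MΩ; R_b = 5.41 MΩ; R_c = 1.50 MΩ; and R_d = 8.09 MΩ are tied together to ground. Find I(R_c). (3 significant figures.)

I ≈ 8.14 µA

Equivalent of the parallel group: R_p = 0.8743 MΩ.
V_A by voltage divider: V_A = 44.6 × 0.8743/(2.32 + 0.8743) = 12.21 V.
Branch current I = V_A/R_c = 12.21/1.50 = 8.138 µA.
(Check via current divider: I_total = 13.96 µA; share G_k/ΣG = 0.5829 → same result.)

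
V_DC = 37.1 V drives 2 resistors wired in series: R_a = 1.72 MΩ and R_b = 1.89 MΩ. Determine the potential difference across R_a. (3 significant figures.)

V ≈ 17.7 V

ΣR = 1.72 + 1.89 = 3.610 MΩ.
Voltage divider: V = V_DC · (1.720 / 3.610) = 37.1 × 0.4765 = 17.68 V.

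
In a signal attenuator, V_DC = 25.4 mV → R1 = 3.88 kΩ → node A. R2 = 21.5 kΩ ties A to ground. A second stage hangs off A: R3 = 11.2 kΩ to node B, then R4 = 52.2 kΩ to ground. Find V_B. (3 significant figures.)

V_B ≈ 16.8 mV

The second stage (R3 + R4 = 63.40 kΩ) loads node A in parallel with R2.
R2 ‖ (R3+R4) = 16.06 kΩ.
First divider: V_A = V_DC · 16.06/(3.88 + 16.06) = 20.46 mV.
V_B = V_A × 0.8233 = 16.84 mV.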